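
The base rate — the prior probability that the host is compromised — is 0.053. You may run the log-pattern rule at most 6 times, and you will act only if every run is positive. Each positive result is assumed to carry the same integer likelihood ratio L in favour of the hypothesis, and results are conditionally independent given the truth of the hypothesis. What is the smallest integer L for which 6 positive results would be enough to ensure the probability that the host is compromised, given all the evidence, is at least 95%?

Prior odds = 0.053/0.947 = 53/947.
Target odds = 0.95/0.05 = 19.
Need L⁶ ≥ 19 ÷ (53/947) = 17993/53.
2⁶ = 64 < 17993/53 ≤ 729 = 3⁶, so L = 3.

3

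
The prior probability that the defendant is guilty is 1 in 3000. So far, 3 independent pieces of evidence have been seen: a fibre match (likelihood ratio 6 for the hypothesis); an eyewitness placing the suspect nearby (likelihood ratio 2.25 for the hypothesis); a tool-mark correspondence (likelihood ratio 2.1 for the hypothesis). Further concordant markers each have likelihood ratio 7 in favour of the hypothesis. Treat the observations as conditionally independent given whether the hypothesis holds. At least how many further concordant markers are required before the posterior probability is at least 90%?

4

Prior odds = (1/3000)/(2999/3000) = 1/2999.
Combined Bayes factor of the evidence already in hand = 6 × 2.25 × 2.1 = 28.35.
Odds after that evidence = (1/2999) × 28.35 = 567/59980.
Target odds = 0.9/0.1 = 9.
Need 7ⁿ ≥ 9 ÷ (567/59980) = 59980/63.
7³ = 343 falls short of 59980/63 but 7⁴ = 2401 reaches it, so n = 4.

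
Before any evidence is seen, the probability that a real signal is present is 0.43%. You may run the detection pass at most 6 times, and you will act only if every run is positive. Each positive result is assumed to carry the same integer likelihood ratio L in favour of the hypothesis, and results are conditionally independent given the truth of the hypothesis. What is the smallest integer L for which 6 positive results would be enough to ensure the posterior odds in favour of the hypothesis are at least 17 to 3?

4

Prior odds = 0.0043/0.9957 = 43/9957.
Target odds = 17/3.
Need L⁶ ≥ 17/3 ÷ (43/9957) = 56423/43.
3⁶ = 729 < 56423/43 ≤ 4096 = 4⁶, so L = 4.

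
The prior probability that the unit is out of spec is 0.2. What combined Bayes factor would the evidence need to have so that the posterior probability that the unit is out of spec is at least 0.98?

196

Prior odds = 0.2/0.8 = 0.25.
Target odds = 0.98/0.02 = 49.
Required Bayes factor = 49 ÷ 0.25 = 196.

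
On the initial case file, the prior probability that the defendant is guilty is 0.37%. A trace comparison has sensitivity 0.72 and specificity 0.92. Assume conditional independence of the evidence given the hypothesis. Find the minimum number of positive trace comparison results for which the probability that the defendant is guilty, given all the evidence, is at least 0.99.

5

Prior odds: 0.0037 ÷ 0.9963 = 37/9963.
False-positive rate = 1 − 0.92 = 0.08; likelihood ratio of a positive = 0.72/0.08 = 9.
Target posterior odds = 0.99/0.01 = 99.
Require 9ⁿ ≥ 99 ÷ (37/9963) = 986337/37.
9⁴ = 6561 falls short of 986337/37 but 9⁵ = 59049 reaches it, so n = 5.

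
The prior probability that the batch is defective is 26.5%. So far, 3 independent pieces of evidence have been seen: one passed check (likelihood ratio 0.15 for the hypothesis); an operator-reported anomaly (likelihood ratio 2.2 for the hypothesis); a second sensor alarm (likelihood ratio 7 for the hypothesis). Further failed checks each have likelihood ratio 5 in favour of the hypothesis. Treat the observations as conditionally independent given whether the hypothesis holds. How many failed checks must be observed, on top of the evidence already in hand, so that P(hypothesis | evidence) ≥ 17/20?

Prior odds = 0.265/0.735 = 53/147.
Combined Bayes factor of the evidence already in hand = 0.15 × 2.2 × 7 = 2.31.
Odds after that evidence = (53/147) × 2.31 = 583/700.
Target odds = 0.85/0.15 = 17/3.
Need 5ⁿ ≥ 17/3 ÷ (583/700) = 11900/1749.
5¹ = 5 falls short of 11900/1749 but 5² = 25 reaches it, so n = 2.

2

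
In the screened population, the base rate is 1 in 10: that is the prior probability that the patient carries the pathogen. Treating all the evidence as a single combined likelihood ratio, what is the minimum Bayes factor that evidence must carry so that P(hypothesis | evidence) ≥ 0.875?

63

Prior odds = 0.1/0.9 = 1/9.
Target odds = 0.875/0.125 = 7.
Required Bayes factor = 7 ÷ (1/9) = 63.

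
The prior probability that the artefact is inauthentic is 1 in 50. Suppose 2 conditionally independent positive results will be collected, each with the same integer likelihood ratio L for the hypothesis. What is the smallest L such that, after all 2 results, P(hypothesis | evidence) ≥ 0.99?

Prior odds = 0.02/0.98 = 1/49.
Target odds = 0.99/0.01 = 99.
Need L² ≥ 99 ÷ (1/49) = 4851.
69² = 4761 < 4851 ≤ 4900 = 70², so L = 70.

70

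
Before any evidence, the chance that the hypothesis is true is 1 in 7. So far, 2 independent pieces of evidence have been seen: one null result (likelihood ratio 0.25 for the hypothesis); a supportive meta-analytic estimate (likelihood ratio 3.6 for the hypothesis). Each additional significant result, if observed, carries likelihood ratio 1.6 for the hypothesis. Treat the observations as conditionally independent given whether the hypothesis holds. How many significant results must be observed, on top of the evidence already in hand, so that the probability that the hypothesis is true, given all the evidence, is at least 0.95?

Prior odds = (1/7)/(6/7) = 1/6.
Combined Bayes factor of the evidence already in hand = 0.25 × 3.6 = 0.9.
Odds after that evidence = (1/6) × 0.9 = 0.15.
Target odds = 0.95/0.05 = 19.
Need 1.6ⁿ ≥ 19 ÷ 0.15 = 380/3.
1.6¹⁰ ≈109.951 falls short of 380/3 but 1.6¹¹ ≈175.922 reaches it, so n = 11.

11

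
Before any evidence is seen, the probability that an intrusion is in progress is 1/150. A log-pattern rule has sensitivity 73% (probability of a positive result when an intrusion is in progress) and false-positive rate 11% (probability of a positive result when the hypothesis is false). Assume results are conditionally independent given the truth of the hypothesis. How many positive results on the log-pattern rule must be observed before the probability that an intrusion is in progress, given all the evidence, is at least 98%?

5

Prior odds: (1/150) ÷ (149/150) = 1/149.
Likelihood ratio of a positive result = 0.73/0.11 = 73/11.
Target odds: 0.98 ÷ 0.02 = 49.
Need (1/149) × (73/11)ⁿ ≥ 49, i.e. (73/11)ⁿ ≥ 7301.
(73/11)⁴ = 28398241/14641 falls short of 7301 but (73/11)⁵ ≈12872.1 reaches it, so n = 5.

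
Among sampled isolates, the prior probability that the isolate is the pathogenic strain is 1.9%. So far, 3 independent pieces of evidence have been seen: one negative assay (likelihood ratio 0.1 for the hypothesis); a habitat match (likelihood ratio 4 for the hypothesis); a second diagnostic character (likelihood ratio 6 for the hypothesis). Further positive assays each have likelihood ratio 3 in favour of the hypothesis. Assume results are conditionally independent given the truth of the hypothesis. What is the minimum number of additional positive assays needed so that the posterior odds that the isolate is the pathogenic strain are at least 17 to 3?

5

Prior odds = 0.019/0.981 = 19/981.
Combined Bayes factor of the evidence already in hand = 0.1 × 4 × 6 = 2.4.
Odds after that evidence = (19/981) × 2.4 = 76/1635.
Target odds = 17/3.
Need 3ⁿ ≥ 17/3 ÷ (76/1635) = 9265/76.
3⁴ = 81 falls short of 9265/76 but 3⁵ = 243 reaches it, so n = 5.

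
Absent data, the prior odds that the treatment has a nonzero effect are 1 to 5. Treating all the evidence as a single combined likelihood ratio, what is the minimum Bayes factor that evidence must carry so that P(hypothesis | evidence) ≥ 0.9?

45

Prior odds = 0.2.
Target odds = 0.9/0.1 = 9.
Required Bayes factor = 9 ÷ 0.2 = 45.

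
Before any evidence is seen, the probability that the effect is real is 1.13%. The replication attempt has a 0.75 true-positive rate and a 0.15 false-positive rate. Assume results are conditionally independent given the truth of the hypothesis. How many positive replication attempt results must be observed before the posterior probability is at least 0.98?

Prior odds = 0.0113/0.9887 = 113/9887.
Likelihood ratio of a positive result = 0.75/0.15 = 5.
Target odds: 0.98 ÷ 0.02 = 49.
Require 5ⁿ ≥ 49 ÷ (113/9887) = 484463/113.
5⁵ = 3125 falls short of 484463/113 but 5⁶ = 15625 reaches it, so n = 6.

6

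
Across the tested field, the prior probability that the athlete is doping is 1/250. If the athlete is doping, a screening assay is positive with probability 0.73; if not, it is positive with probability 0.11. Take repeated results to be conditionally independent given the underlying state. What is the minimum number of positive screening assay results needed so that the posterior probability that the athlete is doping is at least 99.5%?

6

Prior odds: 0.004 ÷ 0.996 = 1/249.
Likelihood ratio of a positive = 0.73/0.11 = 73/11.
Target posterior odds = 0.995/0.005 = 199.
Require (73/11)ⁿ ≥ 199 ÷ (1/249) = 49551.
(73/11)⁵ ≈12872.1 falls short of 49551 but (73/11)⁶ ≈85424.2 reaches it, so n = 6.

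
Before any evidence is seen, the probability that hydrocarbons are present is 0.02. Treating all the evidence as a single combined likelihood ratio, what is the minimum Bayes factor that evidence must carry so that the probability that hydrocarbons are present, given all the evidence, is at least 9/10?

Prior odds = 0.02/0.98 = 1/49.
Target odds = 0.9/0.1 = 9.
Required Bayes factor = 9 ÷ (1/49) = 441.

441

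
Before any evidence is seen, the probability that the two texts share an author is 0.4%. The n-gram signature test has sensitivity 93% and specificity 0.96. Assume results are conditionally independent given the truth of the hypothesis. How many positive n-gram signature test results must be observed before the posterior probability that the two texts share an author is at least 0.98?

3

Prior odds = 0.004/0.996 = 1/249.
False-positive rate = 1 − 0.96 = 0.04; likelihood ratio of a positive = 0.93/0.04 = 23.25.
Target posterior odds = 0.98/0.02 = 49.
Need (1/249) × 23.25ⁿ ≥ 49, i.e. 23.25ⁿ ≥ 12201.
23.25² = 540.5625 falls short of 12201 but 23.25³ = 804357/64 reaches it, so n = 3.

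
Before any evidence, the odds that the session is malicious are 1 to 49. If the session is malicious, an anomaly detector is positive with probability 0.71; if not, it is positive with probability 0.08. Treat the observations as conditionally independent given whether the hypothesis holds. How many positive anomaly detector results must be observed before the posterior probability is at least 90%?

Prior odds = 1/49.
Likelihood ratio of a positive = 0.71/0.08 = 8.875.
Target posterior odds = 0.9/0.1 = 9.
Need (1/49) × 8.875ⁿ ≥ 9, i.e. 8.875ⁿ ≥ 441.
8.875² = 78.765625 falls short of 441 but 8.875³ = 357911/512 reaches it, so n = 3.

3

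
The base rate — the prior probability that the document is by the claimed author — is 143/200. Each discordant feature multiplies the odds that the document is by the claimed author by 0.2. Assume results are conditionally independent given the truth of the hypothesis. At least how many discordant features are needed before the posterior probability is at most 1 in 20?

Prior odds: 0.715 ÷ 0.285 = 143/57.
Likelihood ratio per discordant feature = 0.2.
Target odds: 0.05 ÷ 0.95 = 1/19.
Require 0.2ⁿ ≤ 1/19 ÷ (143/57) = 3/143.
0.2² = 0.04 is still above 3/143 but 0.2³ = 0.008 is at or below it, so n = 3.

3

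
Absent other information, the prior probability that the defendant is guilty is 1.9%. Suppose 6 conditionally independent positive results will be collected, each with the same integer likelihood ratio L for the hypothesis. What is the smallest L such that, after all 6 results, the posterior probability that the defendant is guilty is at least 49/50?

4

Prior odds = 0.019/0.981 = 19/981.
Target odds = 0.98/0.02 = 49.
Need L⁶ ≥ 49 ÷ (19/981) = 48069/19.
3⁶ = 729 < 48069/19 ≤ 4096 = 4⁶, so L = 4.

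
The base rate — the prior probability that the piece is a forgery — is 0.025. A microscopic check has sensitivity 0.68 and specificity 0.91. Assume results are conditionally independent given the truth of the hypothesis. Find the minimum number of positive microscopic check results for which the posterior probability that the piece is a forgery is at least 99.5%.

Prior odds: 0.025 ÷ 0.975 = 1/39.
False-positive rate = 1 − 0.91 = 0.09; likelihood ratio of a positive = 0.68/0.09 = 68/9.
Target posterior odds = 0.995/0.005 = 199.
Need (1/39) × (68/9)ⁿ ≥ 199, i.e. (68/9)ⁿ ≥ 7761.
(68/9)⁴ = 21381376/6561 falls short of 7761 but (68/9)⁵ ≈24622.5 reaches it, so n = 5.

5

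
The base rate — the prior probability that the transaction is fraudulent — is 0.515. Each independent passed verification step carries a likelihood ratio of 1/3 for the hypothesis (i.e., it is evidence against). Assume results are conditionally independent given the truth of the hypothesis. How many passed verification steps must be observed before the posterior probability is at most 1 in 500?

6

Prior odds: 0.515 ÷ 0.485 = 103/97.
Likelihood ratio per passed verification step = 1/3.
Target posterior odds = 0.002/0.998 = 1/499.
Need (103/97) × (1/3)ⁿ ≤ 1/499, i.e. (1/3)ⁿ ≤ 97/51397.
(1/3)⁵ = 1/243 is still above 97/51397 but (1/3)⁶ = 1/729 is at or below it, so n = 6.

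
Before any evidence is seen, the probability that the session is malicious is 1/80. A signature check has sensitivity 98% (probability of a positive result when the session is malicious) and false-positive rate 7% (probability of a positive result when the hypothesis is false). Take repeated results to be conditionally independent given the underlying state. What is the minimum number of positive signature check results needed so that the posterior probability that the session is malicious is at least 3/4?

Prior odds = 0.0125/0.9875 = 1/79.
Likelihood ratio of a positive result = 0.98/0.07 = 14.
Target posterior odds = 0.75/0.25 = 3.
Require 14ⁿ ≥ 3 ÷ (1/79) = 237.
14² = 196 falls short of 237 but 14³ = 2744 reaches it, so n = 3.

3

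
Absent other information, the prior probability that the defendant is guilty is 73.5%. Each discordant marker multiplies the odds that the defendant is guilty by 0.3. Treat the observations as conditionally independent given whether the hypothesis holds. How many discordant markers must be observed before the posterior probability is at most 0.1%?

Prior odds: 0.735 ÷ 0.265 = 147/53.
Likelihood ratio per discordant marker = 0.3.
Target odds: 0.001 ÷ 0.999 = 1/999.
Need (147/53) × 0.3ⁿ ≤ 1/999, i.e. 0.3ⁿ ≤ 53/146853.
0.3⁶ = 729/1000000 is still above 53/146853 but 0.3⁷ = 2187/10000000 is at or below it, so n = 7.

7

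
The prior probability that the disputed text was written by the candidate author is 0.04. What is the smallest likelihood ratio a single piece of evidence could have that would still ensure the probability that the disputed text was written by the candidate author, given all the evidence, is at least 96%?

576

Prior odds = 0.04/0.96 = 1/24.
Target odds = 0.96/0.04 = 24.
Required Bayes factor = 24 ÷ (1/24) = 576.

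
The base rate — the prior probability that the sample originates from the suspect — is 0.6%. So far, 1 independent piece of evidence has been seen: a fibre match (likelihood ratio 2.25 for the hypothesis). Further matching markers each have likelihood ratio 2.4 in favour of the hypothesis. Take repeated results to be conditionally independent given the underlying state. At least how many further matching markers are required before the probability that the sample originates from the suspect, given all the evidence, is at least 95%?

Prior odds = 0.006/0.994 = 3/497.
Bayes factor of the evidence already in hand = 2.25.
Odds after that evidence = (3/497) × 2.25 = 27/1988.
Target odds = 0.95/0.05 = 19.
Need 2.4ⁿ ≥ 19 ÷ (27/1988) = 37772/27.
2.4⁸ = 429981696/390625 falls short of 37772/27 but 2.4⁹ ≈2641.81 reaches it, so n = 9.

9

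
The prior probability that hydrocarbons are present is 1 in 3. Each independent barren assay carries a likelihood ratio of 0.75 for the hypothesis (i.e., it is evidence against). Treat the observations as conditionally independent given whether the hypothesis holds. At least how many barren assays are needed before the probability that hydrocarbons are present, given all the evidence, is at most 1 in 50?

Prior odds = (1/3)/(2/3) = 0.5.
Likelihood ratio per barren assay = 0.75.
Target posterior odds = 0.02/0.98 = 1/49.
Require 0.75ⁿ ≤ 1/49 ÷ 0.5 = 2/49.
0.75¹¹ = 177147/4194304 is still above 2/49 but 0.75¹² = 531441/16777216 is at or below it, so n = 12.

12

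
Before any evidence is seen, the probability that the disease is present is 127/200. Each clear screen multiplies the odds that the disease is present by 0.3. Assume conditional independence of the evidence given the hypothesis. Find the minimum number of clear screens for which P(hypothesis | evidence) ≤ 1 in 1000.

Prior odds: 0.635 ÷ 0.365 = 127/73.
Likelihood ratio per clear screen = 0.3.
Target posterior odds = 0.001/0.999 = 1/999.
Need (127/73) × 0.3ⁿ ≤ 1/999, i.e. 0.3ⁿ ≤ 73/126873.
0.3⁶ = 729/1000000 is still above 73/126873 but 0.3⁷ = 2187/10000000 is at or below it, so n = 7.

7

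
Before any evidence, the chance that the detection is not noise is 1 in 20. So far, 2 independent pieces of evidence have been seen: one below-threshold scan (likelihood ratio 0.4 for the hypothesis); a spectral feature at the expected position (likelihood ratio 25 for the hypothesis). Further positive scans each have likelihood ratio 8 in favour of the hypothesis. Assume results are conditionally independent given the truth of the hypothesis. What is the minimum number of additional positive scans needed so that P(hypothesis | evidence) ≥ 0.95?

2

Prior odds = 0.05/0.95 = 1/19.
Combined Bayes factor of the evidence already in hand = 0.4 × 25 = 10.
Odds after that evidence = (1/19) × 10 = 10/19.
Target odds = 0.95/0.05 = 19.
Need 8ⁿ ≥ 19 ÷ (10/19) = 36.1.
8¹ = 8 falls short of 36.1 but 8² = 64 reaches it, so n = 2.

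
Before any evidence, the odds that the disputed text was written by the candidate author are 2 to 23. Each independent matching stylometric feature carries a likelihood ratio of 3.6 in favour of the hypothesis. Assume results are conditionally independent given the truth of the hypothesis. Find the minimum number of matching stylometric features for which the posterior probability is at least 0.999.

Prior odds = 2/23.
Likelihood ratio per matching stylometric feature = 3.6.
Target odds: 0.999 ÷ 0.001 = 999.
Require 3.6ⁿ ≥ 999 ÷ (2/23) = 11488.5.
3.6⁷ = 612220032/78125 falls short of 11488.5 but 3.6⁸ ≈28211.1 reaches it, so n = 8.

8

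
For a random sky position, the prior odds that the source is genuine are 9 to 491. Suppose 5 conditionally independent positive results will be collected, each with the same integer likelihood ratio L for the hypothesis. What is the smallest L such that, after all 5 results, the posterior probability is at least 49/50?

Prior odds = 9/491.
Target odds = 0.98/0.02 = 49.
Need L⁵ ≥ 49 ÷ (9/491) = 24059/9.
4⁵ = 1024 < 24059/9 ≤ 3125 = 5⁵, so L = 5.

5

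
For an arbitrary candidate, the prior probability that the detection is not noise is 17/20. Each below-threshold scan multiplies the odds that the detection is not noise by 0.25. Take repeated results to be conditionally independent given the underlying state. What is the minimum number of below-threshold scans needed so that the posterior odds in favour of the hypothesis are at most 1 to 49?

5

Prior odds: 0.85 ÷ 0.15 = 17/3.
Likelihood ratio per below-threshold scan = 0.25.
Target odds = 1/49.
Require 0.25ⁿ ≤ 1/49 ÷ (17/3) = 3/833.
0.25⁴ = 0.00390625 is still above 3/833 but 0.25⁵ = 1/1024 is at or below it, so n = 5.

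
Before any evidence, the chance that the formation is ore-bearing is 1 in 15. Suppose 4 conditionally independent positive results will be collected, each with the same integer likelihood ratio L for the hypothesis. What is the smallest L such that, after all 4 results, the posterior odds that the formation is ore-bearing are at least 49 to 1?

6

Prior odds = (1/15)/(14/15) = 1/14.
Target odds = 49.
Need L⁴ ≥ 49 ÷ (1/14) = 686.
5⁴ = 625 < 686 ≤ 1296 = 6⁴, so L = 6.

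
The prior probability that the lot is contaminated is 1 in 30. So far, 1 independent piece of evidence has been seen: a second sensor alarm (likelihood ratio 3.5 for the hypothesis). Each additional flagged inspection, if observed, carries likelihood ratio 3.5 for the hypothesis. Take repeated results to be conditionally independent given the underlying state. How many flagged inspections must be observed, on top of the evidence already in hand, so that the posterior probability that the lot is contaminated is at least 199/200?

6

Prior odds = (1/30)/(29/30) = 1/29.
Bayes factor of the evidence already in hand = 3.5.
Odds after that evidence = (1/29) × 3.5 = 7/58.
Target odds = 0.995/0.005 = 199.
Need 3.5ⁿ ≥ 199 ÷ (7/58) = 11542/7.
3.5⁵ = 525.21875 falls short of 11542/7 but 3.5⁶ = 1838.265625 reaches it, so n = 6.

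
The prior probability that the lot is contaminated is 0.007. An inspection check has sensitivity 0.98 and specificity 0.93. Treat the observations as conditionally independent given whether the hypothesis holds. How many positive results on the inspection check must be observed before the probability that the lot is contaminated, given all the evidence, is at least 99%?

4

Prior odds = 0.007/0.993 = 7/993.
False-positive rate = 1 − 0.93 = 0.07; likelihood ratio of a positive = 0.98/0.07 = 14.
Target odds: 0.99 ÷ 0.01 = 99.
Require 14ⁿ ≥ 99 ÷ (7/993) = 98307/7.
14³ = 2744 falls short of 98307/7 but 14⁴ = 38416 reaches it, so n = 4.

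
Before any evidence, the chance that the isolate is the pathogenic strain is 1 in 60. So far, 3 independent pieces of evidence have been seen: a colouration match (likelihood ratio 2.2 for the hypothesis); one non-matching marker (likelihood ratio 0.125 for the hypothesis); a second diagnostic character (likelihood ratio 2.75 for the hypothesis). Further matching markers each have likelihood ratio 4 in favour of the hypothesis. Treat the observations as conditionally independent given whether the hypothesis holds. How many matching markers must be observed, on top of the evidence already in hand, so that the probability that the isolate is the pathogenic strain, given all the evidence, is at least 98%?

6

Prior odds = (1/60)/(59/60) = 1/59.
Combined Bayes factor of the evidence already in hand = 2.2 × 0.125 × 2.75 = 0.75625.
Odds after that evidence = (1/59) × 0.75625 = 121/9440.
Target odds = 0.98/0.02 = 49.
Need 4ⁿ ≥ 49 ÷ (121/9440) = 462560/121.
4⁵ = 1024 falls short of 462560/121 but 4⁶ = 4096 reaches it, so n = 6.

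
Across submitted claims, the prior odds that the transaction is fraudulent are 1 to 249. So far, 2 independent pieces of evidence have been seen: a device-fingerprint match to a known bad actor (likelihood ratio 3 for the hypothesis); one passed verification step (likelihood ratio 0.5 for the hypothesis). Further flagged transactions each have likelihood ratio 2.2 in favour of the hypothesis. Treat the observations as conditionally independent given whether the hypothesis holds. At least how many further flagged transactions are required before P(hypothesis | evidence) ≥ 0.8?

9

Prior odds = 1/249.
Combined Bayes factor of the evidence already in hand = 3 × 0.5 = 1.5.
Odds after that evidence = (1/249) × 1.5 = 1/166.
Target odds = 0.8/0.2 = 4.
Need 2.2ⁿ ≥ 4 ÷ (1/166) = 664.
2.2⁸ = 214358881/390625 falls short of 664 but 2.2⁹ ≈1207.27 reaches it, so n = 9.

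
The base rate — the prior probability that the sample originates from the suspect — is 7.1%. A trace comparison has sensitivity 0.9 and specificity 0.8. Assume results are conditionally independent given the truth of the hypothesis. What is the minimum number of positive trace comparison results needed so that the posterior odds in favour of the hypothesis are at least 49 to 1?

5

Prior odds: 0.071 ÷ 0.929 = 71/929.
False-positive rate = 1 − 0.8 = 0.2; likelihood ratio of a positive = 0.9/0.2 = 4.5.
Target odds = 49.
Require 4.5ⁿ ≥ 49 ÷ (71/929) = 45521/71.
4.5⁴ = 410.0625 falls short of 45521/71 but 4.5⁵ = 1845.28125 reaches it, so n = 5.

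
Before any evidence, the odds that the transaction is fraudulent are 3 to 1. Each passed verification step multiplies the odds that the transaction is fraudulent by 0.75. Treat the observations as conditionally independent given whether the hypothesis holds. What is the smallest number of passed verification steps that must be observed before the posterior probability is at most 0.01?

20

Prior odds = 3.
Likelihood ratio per passed verification step = 0.75.
Target posterior odds = 0.01/0.99 = 1/99.
Require 0.75ⁿ ≤ 1/99 ÷ 3 = 1/297.
0.75¹⁹ ≈0.00422828 is still above 1/297 but 0.75²⁰ ≈0.00317121 is at or below it, so n = 20.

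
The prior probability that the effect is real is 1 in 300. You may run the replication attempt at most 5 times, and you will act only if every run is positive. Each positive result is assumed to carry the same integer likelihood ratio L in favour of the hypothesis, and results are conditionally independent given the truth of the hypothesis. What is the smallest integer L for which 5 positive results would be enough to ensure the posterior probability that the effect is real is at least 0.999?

Prior odds = (1/300)/(299/300) = 1/299.
Target odds = 0.999/0.001 = 999.
Need L⁵ ≥ 999 ÷ (1/299) = 298701.
12⁵ = 248832 < 298701 ≤ 371293 = 13⁵, so L = 13.

13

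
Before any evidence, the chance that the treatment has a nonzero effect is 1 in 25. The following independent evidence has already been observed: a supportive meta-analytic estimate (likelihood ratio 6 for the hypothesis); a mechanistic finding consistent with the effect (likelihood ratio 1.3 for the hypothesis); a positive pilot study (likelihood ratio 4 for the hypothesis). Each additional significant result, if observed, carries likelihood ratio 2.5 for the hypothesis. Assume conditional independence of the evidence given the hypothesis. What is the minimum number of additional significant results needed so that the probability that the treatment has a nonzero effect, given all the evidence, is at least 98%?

Prior odds = 0.04/0.96 = 1/24.
Combined Bayes factor of the evidence already in hand = 6 × 1.3 × 4 = 31.2.
Odds after that evidence = (1/24) × 31.2 = 1.3.
Target odds = 0.98/0.02 = 49.
Need 2.5ⁿ ≥ 49 ÷ 1.3 = 490/13.
2.5³ = 15.625 falls short of 490/13 but 2.5⁴ = 39.0625 reaches it, so n = 4.

4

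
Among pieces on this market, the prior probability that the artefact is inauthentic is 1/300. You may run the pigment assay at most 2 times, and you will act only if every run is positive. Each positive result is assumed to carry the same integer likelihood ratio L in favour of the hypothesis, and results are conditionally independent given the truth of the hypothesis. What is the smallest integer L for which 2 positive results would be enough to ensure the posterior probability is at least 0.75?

Prior odds = (1/300)/(299/300) = 1/299.
Target odds = 0.75/0.25 = 3.
Need L² ≥ 3 ÷ (1/299) = 897.
29² = 841 < 897 ≤ 900 = 30², so L = 30.

30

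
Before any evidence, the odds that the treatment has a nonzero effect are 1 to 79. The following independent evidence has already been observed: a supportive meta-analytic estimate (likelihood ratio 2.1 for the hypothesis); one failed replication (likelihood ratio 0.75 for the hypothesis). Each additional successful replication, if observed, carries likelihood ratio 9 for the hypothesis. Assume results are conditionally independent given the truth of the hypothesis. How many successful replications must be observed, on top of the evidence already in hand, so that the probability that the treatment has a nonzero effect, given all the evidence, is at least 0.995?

5

Prior odds = 1/79.
Combined Bayes factor of the evidence already in hand = 2.1 × 0.75 = 1.575.
Odds after that evidence = (1/79) × 1.575 = 63/3160.
Target odds = 0.995/0.005 = 199.
Need 9ⁿ ≥ 199 ÷ (63/3160) = 628840/63.
9⁴ = 6561 falls short of 628840/63 but 9⁵ = 59049 reaches it, so n = 5.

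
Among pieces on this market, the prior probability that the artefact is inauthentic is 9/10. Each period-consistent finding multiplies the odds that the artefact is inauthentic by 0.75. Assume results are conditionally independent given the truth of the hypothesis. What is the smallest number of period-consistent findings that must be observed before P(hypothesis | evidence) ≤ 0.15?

Prior odds = 0.9/0.1 = 9.
Likelihood ratio per period-consistent finding = 0.75.
Target odds: 0.15 ÷ 0.85 = 3/17.
Need 9 × 0.75ⁿ ≤ 3/17, i.e. 0.75ⁿ ≤ 1/51.
0.75¹³ = 1594323/67108864 is still above 1/51 but 0.75¹⁴ = 4782969/268435456 is at or below it, so n = 14.

14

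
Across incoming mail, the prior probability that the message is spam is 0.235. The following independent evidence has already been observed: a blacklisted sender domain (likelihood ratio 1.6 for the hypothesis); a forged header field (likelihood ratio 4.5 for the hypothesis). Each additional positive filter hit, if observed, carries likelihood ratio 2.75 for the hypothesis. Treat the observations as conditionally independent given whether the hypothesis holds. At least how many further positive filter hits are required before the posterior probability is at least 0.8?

1

Prior odds = 0.235/0.765 = 47/153.
Combined Bayes factor of the evidence already in hand = 1.6 × 4.5 = 7.2.
Odds after that evidence = (47/153) × 7.2 = 188/85.
Target odds = 0.8/0.2 = 4.
Need 2.75ⁿ ≥ 4 ÷ (188/85) = 85/47.
2.75¹ = 2.75, which meets the required 85/47; so n = 1.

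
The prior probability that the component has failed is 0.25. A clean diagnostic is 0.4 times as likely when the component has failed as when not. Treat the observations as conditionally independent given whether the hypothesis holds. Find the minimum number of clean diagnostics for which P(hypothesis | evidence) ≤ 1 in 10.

Prior odds: 0.25 ÷ 0.75 = 1/3.
Likelihood ratio per clean diagnostic = 0.4.
Target odds: 0.1 ÷ 0.9 = 1/9.
Require 0.4ⁿ ≤ 1/9 ÷ (1/3) = 1/3.
0.4¹ = 0.4 is still above 1/3 but 0.4² = 0.16 is at or below it, so n = 2.

2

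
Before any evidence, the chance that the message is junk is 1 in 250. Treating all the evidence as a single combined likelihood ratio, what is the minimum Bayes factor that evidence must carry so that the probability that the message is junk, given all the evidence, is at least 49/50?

12201

Prior odds = 0.004/0.996 = 1/249.
Target odds = 0.98/0.02 = 49.
Required Bayes factor = 49 ÷ (1/249) = 12201.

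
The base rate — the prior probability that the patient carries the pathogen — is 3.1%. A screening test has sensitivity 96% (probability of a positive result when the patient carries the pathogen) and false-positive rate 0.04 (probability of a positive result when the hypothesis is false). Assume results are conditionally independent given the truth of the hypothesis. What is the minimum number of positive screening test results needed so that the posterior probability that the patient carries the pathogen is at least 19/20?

3

Prior odds = 0.031/0.969 = 31/969.
Likelihood ratio of a positive result = 0.96/0.04 = 24.
Target posterior odds = 0.95/0.05 = 19.
Require 24ⁿ ≥ 19 ÷ (31/969) = 18411/31.
24² = 576 falls short of 18411/31 but 24³ = 13824 reaches it, so n = 3.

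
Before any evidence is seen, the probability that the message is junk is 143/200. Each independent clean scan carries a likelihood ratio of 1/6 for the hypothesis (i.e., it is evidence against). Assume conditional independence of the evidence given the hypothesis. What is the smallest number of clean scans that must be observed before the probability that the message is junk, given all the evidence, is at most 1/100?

Prior odds: 0.715 ÷ 0.285 = 143/57.
Likelihood ratio per clean scan = 1/6.
Target posterior odds = 0.01/0.99 = 1/99.
Need (143/57) × (1/6)ⁿ ≤ 1/99, i.e. (1/6)ⁿ ≤ 19/4719.
(1/6)³ = 1/216 is still above 19/4719 but (1/6)⁴ = 1/1296 is at or below it, so n = 4.

4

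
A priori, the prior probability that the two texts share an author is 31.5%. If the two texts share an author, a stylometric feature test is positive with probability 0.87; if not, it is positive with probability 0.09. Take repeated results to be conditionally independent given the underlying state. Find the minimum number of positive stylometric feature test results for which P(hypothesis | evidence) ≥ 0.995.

Prior odds: 0.315 ÷ 0.685 = 63/137.
Likelihood ratio of a positive = 0.87/0.09 = 29/3.
Target posterior odds = 0.995/0.005 = 199.
Require (29/3)ⁿ ≥ 199 ÷ (63/137) = 27263/63.
(29/3)² = 841/9 falls short of 27263/63 but (29/3)³ = 24389/27 reaches it, so n = 3.

3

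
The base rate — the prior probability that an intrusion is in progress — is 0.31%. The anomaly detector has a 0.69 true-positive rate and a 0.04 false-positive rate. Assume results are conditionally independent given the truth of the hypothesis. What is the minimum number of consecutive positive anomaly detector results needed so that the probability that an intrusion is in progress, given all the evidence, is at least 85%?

Prior odds: 0.0031 ÷ 0.9969 = 31/9969.
Likelihood ratio of a positive result = 0.69/0.04 = 17.25.
Target odds: 0.85 ÷ 0.15 = 17/3.
Require 17.25ⁿ ≥ 17/3 ÷ (31/9969) = 56491/31.
17.25² = 297.5625 falls short of 56491/31 but 17.25³ = 5132.953125 reaches it, so n = 3.

3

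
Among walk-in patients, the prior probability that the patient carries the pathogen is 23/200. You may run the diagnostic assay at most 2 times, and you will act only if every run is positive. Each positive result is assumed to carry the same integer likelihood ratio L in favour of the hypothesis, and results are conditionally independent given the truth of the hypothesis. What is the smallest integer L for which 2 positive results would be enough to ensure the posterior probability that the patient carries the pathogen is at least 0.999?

Prior odds = 0.115/0.885 = 23/177.
Target odds = 0.999/0.001 = 999.
Need L² ≥ 999 ÷ (23/177) = 176823/23.
87² = 7569 < 176823/23 ≤ 7744 = 88², so L = 88.

88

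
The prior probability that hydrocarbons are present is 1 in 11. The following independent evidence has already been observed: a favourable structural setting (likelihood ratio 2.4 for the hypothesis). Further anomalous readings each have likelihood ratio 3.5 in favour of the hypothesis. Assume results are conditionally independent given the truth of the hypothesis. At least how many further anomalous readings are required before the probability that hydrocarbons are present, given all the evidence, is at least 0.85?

Prior odds = (1/11)/(10/11) = 0.1.
Bayes factor of the evidence already in hand = 2.4.
Odds after that evidence = 0.1 × 2.4 = 0.24.
Target odds = 0.85/0.15 = 17/3.
Need 3.5ⁿ ≥ 17/3 ÷ 0.24 = 425/18.
3.5² = 12.25 falls short of 425/18 but 3.5³ = 42.875 reaches it, so n = 3.

3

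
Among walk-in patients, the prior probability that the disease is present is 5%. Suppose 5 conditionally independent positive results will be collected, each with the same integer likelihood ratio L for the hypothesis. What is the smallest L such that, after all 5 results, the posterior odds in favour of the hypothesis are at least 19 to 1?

Prior odds = 0.05/0.95 = 1/19.
Target odds = 19.
Need L⁵ ≥ 19 ÷ (1/19) = 361.
3⁵ = 243 < 361 ≤ 1024 = 4⁵, so L = 4.

4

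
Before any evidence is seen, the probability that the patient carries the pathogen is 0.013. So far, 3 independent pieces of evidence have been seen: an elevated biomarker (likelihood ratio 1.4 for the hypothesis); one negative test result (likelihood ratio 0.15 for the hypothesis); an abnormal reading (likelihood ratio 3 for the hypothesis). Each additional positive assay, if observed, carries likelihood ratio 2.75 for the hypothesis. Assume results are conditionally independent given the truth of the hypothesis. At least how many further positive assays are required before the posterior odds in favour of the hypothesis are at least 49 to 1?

9

Prior odds = 0.013/0.987 = 13/987.
Combined Bayes factor of the evidence already in hand = 1.4 × 0.15 × 3 = 0.63.
Odds after that evidence = (13/987) × 0.63 = 39/4700.
Target odds = 49.
Need 2.75ⁿ ≥ 49 ÷ (39/4700) = 230300/39.
2.75⁸ = 214358881/65536 falls short of 230300/39 but 2.75⁹ ≈8994.86 reaches it, so n = 9.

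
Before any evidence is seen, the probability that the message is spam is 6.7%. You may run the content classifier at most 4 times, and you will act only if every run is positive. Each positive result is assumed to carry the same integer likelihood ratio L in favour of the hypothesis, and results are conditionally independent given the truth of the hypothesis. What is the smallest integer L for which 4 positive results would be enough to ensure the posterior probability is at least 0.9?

4

Prior odds = 0.067/0.933 = 67/933.
Target odds = 0.9/0.1 = 9.
Need L⁴ ≥ 9 ÷ (67/933) = 8397/67.
3⁴ = 81 < 8397/67 ≤ 256 = 4⁴, so L = 4.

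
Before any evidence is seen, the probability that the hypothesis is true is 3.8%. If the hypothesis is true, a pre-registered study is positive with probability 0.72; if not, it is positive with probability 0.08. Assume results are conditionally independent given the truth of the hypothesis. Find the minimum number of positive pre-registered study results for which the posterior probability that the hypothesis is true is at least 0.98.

Prior odds: 0.038 ÷ 0.962 = 19/481.
Likelihood ratio of a positive = 0.72/0.08 = 9.
Target odds: 0.98 ÷ 0.02 = 49.
Require 9ⁿ ≥ 49 ÷ (19/481) = 23569/19.
9³ = 729 falls short of 23569/19 but 9⁴ = 6561 reaches it, so n = 4.

4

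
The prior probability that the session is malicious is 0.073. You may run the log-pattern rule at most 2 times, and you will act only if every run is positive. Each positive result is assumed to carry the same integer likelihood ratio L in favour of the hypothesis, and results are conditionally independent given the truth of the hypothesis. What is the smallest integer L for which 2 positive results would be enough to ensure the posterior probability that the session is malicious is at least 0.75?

7

Prior odds = 0.073/0.927 = 73/927.
Target odds = 0.75/0.25 = 3.
Need L² ≥ 3 ÷ (73/927) = 2781/73.
6² = 36 < 2781/73 ≤ 49 = 7², so L = 7.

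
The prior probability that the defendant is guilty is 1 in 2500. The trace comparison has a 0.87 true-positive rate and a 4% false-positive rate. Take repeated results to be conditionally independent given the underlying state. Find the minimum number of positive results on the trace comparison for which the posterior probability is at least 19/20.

Prior odds = 0.0004/0.9996 = 1/2499.
Likelihood ratio of a positive result = 0.87/0.04 = 21.75.
Target odds: 0.95 ÷ 0.05 = 19.
Require 21.75ⁿ ≥ 19 ÷ (1/2499) = 47481.
21.75³ = 658503/64 falls short of 47481 but 21.75⁴ = 57289761/256 reaches it, so n = 4.

4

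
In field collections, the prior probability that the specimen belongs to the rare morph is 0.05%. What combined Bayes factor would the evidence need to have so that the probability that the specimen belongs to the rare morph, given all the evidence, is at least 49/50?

97951

Prior odds = 0.0005/0.9995 = 1/1999.
Target odds = 0.98/0.02 = 49.
Required Bayes factor = 49 ÷ (1/1999) = 97951.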